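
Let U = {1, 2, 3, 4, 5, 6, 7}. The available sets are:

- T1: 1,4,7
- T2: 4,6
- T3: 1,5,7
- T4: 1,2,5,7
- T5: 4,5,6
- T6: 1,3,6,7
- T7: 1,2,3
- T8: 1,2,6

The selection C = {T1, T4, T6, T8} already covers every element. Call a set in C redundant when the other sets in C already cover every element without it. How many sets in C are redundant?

Drop T1: 4 uncovered — not redundant.
Drop T4: 5 uncovered — not redundant.
Drop T6: 3 uncovered — not redundant.
Drop T8: the rest still cover every element — redundant.
1 redundant: T8.

1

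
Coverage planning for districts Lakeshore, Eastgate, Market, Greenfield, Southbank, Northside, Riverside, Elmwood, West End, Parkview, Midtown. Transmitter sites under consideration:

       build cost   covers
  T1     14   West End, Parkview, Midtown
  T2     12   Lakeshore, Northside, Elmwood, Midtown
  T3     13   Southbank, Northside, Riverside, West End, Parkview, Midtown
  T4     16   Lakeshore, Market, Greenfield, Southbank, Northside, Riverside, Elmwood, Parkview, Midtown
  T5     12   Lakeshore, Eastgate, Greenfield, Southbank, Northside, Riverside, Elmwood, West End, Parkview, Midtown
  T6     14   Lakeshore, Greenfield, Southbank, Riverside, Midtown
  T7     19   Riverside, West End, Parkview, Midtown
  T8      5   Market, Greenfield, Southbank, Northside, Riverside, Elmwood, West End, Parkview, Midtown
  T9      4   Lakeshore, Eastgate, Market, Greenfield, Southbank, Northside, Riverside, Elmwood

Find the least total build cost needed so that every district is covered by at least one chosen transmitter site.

9

T8, T9 cover every district at build cost 5 + 4 = 9.
Any cover uses at least 2 transmitter sites; among all covering selections none totals below 9.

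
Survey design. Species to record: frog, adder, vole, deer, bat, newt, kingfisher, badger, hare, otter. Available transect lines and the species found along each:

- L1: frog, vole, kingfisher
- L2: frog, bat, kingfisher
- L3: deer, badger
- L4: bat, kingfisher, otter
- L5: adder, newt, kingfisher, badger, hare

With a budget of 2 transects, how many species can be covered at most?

7

Choosing L1, L5 covers {frog, adder, vole, newt, kingfisher, badger, hare} — 7 species.
No choice of 2 transects does better; here deer, bat, otter are left uncovered.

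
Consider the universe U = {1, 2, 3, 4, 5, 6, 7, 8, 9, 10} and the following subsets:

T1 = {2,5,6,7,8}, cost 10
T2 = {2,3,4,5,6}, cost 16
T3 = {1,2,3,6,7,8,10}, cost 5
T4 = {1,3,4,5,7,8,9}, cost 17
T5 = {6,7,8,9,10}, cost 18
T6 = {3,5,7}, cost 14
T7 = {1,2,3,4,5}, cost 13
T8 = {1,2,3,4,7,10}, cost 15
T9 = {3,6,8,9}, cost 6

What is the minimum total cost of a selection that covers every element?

T3, T4 cover every element at cost 5 + 17 = 22.
Any cover uses at least 2 sets; among all covering selections none totals below 22.

22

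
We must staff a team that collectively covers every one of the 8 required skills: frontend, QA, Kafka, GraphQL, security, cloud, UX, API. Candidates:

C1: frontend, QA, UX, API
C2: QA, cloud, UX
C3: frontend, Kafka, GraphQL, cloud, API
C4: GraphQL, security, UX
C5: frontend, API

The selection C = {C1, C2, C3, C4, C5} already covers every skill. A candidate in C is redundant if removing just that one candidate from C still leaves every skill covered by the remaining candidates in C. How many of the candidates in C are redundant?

3

Drop C1: the rest still cover every skill — redundant.
Drop C2: the rest still cover every skill — redundant.
Drop C3: Kafka uncovered — not redundant.
Drop C4: security uncovered — not redundant.
Drop C5: the rest still cover every skill — redundant.
3 redundant: C1, C2, C5.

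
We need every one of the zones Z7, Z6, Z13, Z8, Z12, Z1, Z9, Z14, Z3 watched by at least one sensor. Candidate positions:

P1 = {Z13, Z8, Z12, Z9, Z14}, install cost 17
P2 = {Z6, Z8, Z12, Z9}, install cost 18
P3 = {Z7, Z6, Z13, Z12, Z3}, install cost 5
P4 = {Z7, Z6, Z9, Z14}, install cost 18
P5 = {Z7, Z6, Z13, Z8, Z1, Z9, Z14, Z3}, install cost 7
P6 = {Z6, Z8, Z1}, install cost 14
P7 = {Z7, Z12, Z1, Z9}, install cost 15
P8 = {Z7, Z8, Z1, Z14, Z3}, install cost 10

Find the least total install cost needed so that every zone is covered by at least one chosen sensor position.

12

P3, P5 cover every zone at install cost 5 + 7 = 12.
Any cover uses at least 2 sensor positions; among all covering selections none totals below 12.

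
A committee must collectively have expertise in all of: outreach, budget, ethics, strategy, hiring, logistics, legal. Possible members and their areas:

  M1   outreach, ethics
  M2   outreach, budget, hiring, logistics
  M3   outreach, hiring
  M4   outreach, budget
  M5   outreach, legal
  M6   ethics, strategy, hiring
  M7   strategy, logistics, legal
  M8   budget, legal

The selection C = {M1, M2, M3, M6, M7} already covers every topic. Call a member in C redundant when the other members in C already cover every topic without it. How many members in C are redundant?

3

Drop M1: the rest still cover every topic — redundant.
Drop M2: budget uncovered — not redundant.
Drop M3: the rest still cover every topic — redundant.
Drop M6: the rest still cover every topic — redundant.
Drop M7: legal uncovered — not redundant.
3 redundant: M1, M3, M6.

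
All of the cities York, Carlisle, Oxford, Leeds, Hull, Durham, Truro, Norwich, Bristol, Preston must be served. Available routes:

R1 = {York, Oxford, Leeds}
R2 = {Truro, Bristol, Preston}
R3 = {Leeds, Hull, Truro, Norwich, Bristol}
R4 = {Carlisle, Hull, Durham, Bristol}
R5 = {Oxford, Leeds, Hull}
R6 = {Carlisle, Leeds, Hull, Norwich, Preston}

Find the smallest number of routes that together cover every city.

4

R1, R2, R3, R4 together cover {York, Carlisle, Oxford, Leeds, Hull, Durham, Truro, Norwich, Bristol, Preston} — every city.
No 3 of the 6 routes cover everything (all 20 triples fall short), so 4 is minimum.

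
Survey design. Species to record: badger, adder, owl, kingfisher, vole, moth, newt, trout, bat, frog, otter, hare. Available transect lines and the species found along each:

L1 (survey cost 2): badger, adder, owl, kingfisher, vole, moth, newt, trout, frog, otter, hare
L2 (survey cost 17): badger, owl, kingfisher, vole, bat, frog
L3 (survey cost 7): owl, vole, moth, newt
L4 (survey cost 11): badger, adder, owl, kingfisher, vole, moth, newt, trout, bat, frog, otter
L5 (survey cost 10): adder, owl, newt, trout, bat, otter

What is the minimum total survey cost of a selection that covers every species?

L1, L5 cover every species at survey cost 2 + 10 = 12.
Any cover uses at least 2 transects; among all covering selections none totals below 12.

12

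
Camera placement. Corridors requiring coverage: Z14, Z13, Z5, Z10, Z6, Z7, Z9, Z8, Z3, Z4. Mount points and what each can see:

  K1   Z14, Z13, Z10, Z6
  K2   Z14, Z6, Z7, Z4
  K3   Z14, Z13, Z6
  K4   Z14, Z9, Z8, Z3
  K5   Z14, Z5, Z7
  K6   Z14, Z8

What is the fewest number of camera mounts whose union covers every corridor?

K1, K2, K4, K5 together cover {Z14, Z13, Z5, Z10, Z6, Z7, Z9, Z8, Z3, Z4} — every corridor.
No 3 of the 6 camera mounts cover everything (all 20 triples fall short), so 4 is minimum.

4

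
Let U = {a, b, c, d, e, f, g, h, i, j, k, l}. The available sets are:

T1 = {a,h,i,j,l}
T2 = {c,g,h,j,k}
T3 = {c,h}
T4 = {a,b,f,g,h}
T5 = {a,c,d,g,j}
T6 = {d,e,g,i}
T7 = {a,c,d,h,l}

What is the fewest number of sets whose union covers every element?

4

T1, T2, T4, T6 together cover {a, b, c, d, e, f, g, h, i, j, k, l} — every element.
No 3 of the 7 sets cover everything (all 35 triples fall short), so 4 is minimum.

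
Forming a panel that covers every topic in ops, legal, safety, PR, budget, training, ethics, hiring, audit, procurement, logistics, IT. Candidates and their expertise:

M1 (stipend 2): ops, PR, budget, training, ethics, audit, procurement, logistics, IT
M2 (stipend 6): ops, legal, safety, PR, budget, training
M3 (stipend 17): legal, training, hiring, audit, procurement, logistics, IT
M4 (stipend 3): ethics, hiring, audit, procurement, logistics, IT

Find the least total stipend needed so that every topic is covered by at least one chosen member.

9

M2, M4 cover every topic at stipend 6 + 3 = 9.
Any cover uses at least 2 members; among all covering selections none totals below 9.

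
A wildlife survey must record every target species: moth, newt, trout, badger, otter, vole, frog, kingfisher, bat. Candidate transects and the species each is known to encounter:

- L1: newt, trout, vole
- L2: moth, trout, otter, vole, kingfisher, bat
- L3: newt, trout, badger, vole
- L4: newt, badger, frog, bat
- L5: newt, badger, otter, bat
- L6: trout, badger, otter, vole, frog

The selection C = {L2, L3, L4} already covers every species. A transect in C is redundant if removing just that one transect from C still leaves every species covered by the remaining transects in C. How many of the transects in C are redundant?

Drop L2: moth, otter, kingfisher uncovered — not redundant.
Drop L3: the rest still cover every species — redundant.
Drop L4: frog uncovered — not redundant.
1 redundant: L3.

1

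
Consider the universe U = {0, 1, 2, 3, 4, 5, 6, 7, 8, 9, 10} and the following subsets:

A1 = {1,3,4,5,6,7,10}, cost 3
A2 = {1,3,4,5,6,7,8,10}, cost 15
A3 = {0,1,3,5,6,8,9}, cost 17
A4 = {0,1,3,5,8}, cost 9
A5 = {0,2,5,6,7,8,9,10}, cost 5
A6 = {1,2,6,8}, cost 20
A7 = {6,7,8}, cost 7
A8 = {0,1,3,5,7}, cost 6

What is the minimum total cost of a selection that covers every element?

A1, A5 cover every element at cost 3 + 5 = 8.
Any cover uses at least 2 sets; among all covering selections none totals below 8.

8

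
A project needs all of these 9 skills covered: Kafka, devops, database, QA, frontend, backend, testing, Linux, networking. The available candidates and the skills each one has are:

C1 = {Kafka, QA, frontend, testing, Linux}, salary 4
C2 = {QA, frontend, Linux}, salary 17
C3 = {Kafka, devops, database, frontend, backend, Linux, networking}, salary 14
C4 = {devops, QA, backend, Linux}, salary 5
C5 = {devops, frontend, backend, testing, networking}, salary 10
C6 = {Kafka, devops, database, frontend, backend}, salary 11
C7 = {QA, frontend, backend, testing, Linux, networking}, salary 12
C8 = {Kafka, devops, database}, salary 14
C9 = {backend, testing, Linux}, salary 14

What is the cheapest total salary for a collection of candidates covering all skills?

18

C1, C3 cover every skill at salary 4 + 14 = 18.
Any cover uses at least 2 candidates; among all covering selections none totals below 18.
Greedy by coverage-per-salary would pick C1, C4, C3 for 23 — worse than the optimum 18.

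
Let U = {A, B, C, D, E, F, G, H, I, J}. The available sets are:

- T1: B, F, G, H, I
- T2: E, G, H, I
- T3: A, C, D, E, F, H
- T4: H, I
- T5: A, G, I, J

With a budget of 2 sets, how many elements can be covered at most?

9

Choosing T1, T3 covers {A, B, C, D, E, F, G, H, I} — 9 elements.
No choice of 2 sets does better; here J is left uncovered.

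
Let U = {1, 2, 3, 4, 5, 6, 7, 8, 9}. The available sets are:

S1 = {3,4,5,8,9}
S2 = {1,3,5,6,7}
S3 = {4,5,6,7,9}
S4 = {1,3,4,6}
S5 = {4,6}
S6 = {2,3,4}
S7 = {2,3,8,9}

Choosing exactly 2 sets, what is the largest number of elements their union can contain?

8

Choosing S1, S2 covers {1, 3, 4, 5, 6, 7, 8, 9} — 8 elements.
No choice of 2 sets does better; here 2 is left uncovered.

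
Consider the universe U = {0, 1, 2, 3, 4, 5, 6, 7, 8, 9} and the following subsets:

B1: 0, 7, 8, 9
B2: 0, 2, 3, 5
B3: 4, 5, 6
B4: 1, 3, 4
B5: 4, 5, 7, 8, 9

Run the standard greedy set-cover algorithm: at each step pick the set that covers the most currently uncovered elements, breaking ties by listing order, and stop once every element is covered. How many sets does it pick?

Pick 1: B5 covers 5 new elements (4, 5, 7, 8, 9).
Pick 2: B2 covers 3 new elements (0, 2, 3).
Pick 3: B3 covers 1 new elements (6).
Pick 4: B4 covers 1 new elements (1).
Greedy uses 4 sets.

4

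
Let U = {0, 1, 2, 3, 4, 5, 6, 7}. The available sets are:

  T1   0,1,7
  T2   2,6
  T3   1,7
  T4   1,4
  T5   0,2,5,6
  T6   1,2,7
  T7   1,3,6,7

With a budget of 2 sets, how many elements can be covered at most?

Choosing T5, T7 covers {0, 1, 2, 3, 5, 6, 7} — 7 elements.
No choice of 2 sets does better; here 4 is left uncovered.

7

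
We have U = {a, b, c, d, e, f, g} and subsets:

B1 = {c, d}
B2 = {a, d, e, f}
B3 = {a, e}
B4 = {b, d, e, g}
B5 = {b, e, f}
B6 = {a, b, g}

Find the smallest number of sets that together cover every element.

B1, B2, B4 together cover {a, b, c, d, e, f, g} — every element.
No 2 of the 6 sets cover everything (all 15 pairs fall short), so 3 is minimum.

3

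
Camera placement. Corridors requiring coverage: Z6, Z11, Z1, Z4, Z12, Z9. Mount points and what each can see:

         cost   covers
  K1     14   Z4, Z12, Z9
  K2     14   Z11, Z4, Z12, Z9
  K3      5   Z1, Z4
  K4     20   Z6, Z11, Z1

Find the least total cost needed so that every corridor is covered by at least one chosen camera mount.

K1, K4 cover every corridor at cost 14 + 20 = 34.
Any cover uses at least 2 camera mounts; among all covering selections none totals below 34.
Greedy by coverage-per-cost would pick K3, K2, K4 for 39 — worse than the optimum 34.

34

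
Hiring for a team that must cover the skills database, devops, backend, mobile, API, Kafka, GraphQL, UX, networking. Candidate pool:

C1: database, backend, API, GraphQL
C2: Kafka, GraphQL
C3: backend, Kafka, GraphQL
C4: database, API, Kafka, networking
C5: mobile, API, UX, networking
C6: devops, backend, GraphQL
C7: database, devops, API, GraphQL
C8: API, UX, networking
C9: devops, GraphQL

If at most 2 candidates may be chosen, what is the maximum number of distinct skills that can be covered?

Choosing C1, C5 covers {database, backend, mobile, API, GraphQL, UX, networking} — 7 skills.
No choice of 2 candidates does better; here devops, Kafka are left uncovered.

7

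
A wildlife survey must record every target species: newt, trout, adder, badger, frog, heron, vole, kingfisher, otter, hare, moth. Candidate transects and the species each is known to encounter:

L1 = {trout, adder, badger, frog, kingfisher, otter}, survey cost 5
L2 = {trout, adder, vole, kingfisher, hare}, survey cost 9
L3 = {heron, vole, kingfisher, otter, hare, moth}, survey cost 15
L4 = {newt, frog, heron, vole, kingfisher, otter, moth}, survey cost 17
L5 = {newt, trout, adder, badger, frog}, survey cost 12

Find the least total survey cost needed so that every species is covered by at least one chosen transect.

27

L3, L5 cover every species at survey cost 15 + 12 = 27.
Any cover uses at least 2 transects; among all covering selections none totals below 27.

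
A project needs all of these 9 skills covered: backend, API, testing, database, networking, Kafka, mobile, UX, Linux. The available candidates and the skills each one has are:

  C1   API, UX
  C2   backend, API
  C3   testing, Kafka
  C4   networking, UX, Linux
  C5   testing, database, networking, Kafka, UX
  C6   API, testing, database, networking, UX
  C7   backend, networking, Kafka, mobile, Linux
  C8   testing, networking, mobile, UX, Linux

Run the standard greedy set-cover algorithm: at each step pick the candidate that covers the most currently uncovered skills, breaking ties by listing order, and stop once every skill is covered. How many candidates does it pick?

3

Pick 1: C5 covers 5 new skills (testing, database, networking, Kafka, UX).
Pick 2: C7 covers 3 new skills (backend, mobile, Linux).
Pick 3: C1 covers 1 new skills (API).
Greedy uses 3 candidates. (The true minimum is 2.)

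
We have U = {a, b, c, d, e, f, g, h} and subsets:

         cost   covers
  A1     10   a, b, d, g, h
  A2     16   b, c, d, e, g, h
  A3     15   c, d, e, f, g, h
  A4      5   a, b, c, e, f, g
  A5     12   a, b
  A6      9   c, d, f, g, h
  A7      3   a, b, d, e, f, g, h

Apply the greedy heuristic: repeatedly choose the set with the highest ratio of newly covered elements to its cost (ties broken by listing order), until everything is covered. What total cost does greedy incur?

8

Pick 1: A7 adds 7 new (a, b, d, e, f, g, h) at cost 3 (ratio 7/3).
Pick 2: A4 adds 1 new (c) at cost 5 (ratio 1/5).
Greedy total cost: 3 + 5 = 8.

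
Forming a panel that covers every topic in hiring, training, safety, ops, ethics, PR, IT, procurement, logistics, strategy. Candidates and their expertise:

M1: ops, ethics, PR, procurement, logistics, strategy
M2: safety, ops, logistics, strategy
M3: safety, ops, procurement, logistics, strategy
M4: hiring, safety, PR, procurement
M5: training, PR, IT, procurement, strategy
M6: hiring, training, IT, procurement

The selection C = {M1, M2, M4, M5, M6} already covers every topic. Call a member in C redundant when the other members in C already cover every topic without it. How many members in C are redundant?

Drop M1: ethics uncovered — not redundant.
Drop M2: the rest still cover every topic — redundant.
Drop M4: the rest still cover every topic — redundant.
Drop M5: the rest still cover every topic — redundant.
Drop M6: the rest still cover every topic — redundant.
4 redundant: M2, M4, M5, M6.

4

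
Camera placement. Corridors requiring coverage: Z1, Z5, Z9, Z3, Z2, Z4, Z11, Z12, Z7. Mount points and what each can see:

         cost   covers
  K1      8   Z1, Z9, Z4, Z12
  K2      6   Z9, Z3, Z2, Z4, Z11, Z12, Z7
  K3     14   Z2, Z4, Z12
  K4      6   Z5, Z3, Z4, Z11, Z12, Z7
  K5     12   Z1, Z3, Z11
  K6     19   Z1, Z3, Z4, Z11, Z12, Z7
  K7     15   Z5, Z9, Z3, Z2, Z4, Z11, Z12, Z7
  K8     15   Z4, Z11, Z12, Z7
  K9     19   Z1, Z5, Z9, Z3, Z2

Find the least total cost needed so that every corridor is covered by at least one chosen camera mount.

K1, K2, K4 cover every corridor at cost 8 + 6 + 6 = 20.
Any cover uses at least 2 camera mounts; among all covering selections none totals below 20.

20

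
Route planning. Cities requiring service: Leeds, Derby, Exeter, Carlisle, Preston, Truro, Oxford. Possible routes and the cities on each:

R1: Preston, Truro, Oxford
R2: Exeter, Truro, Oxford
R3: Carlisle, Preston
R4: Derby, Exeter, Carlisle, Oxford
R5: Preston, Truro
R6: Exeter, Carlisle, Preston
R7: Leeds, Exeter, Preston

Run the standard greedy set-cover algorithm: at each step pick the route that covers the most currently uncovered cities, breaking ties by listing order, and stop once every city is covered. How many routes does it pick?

3

Pick 1: R4 covers 4 new cities (Derby, Exeter, Carlisle, Oxford).
Pick 2: R1 covers 2 new cities (Preston, Truro).
Pick 3: R7 covers 1 new cities (Leeds).
Greedy uses 3 routes.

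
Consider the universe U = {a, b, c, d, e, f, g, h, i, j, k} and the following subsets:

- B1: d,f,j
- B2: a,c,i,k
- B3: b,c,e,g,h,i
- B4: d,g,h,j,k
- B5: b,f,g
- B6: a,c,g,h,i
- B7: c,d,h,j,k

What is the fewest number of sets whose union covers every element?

B1, B2, B3 together cover {a, b, c, d, e, f, g, h, i, j, k} — every element.
No 2 of the 7 sets cover everything (all 21 pairs fall short), so 3 is minimum.

3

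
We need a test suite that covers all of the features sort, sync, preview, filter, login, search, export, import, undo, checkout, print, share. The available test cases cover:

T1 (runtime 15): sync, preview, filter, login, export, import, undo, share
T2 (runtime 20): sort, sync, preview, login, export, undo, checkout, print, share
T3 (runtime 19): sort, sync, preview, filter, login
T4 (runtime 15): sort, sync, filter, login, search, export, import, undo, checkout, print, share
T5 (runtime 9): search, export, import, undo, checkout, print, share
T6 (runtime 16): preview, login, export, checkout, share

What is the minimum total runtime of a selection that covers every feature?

28

T3, T5 cover every feature at runtime 19 + 9 = 28.
Any cover uses at least 2 test cases; among all covering selections none totals below 28.
Greedy by coverage-per-runtime would pick T5, T1, T4 for 39 — worse than the optimum 28.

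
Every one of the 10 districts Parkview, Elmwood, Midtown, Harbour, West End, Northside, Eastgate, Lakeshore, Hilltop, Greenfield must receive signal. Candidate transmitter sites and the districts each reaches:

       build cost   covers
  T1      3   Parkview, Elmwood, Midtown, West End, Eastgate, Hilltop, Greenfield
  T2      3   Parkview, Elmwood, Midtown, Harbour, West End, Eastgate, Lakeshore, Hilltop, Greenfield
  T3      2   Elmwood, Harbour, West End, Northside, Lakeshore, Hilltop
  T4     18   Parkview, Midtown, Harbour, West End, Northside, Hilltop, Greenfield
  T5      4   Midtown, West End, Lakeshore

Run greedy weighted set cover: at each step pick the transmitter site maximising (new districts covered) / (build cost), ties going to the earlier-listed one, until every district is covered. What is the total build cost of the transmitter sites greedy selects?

5

Pick 1: T2 adds 9 new (Parkview, Elmwood, Midtown, Harbour, West End, Eastgate, Lakeshore, Hilltop, Greenfield) at build cost 3 (ratio 9/3).
Pick 2: T3 adds 1 new (Northside) at build cost 2 (ratio 1/2).
Greedy total build cost: 3 + 2 = 5.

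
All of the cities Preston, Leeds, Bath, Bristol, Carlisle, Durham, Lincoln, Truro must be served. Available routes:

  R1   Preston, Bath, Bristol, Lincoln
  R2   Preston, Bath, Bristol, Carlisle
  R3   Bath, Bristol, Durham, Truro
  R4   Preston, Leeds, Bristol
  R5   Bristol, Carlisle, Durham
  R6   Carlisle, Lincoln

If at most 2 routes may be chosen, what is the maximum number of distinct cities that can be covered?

Choosing R1, R3 covers {Preston, Bath, Bristol, Durham, Lincoln, Truro} — 6 cities.
No choice of 2 routes does better; here Leeds, Carlisle are left uncovered.

6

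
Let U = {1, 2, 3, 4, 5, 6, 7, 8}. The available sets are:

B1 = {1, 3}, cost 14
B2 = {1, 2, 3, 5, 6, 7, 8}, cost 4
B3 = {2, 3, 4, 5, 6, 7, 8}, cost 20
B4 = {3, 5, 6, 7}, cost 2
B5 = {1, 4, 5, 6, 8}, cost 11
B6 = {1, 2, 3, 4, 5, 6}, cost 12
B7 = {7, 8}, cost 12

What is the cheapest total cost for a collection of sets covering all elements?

B2, B5 cover every element at cost 4 + 11 = 15.
Any cover uses at least 2 sets; among all covering selections none totals below 15.
Greedy by coverage-per-cost would pick B4, B2, B5 for 17 — worse than the optimum 15.

15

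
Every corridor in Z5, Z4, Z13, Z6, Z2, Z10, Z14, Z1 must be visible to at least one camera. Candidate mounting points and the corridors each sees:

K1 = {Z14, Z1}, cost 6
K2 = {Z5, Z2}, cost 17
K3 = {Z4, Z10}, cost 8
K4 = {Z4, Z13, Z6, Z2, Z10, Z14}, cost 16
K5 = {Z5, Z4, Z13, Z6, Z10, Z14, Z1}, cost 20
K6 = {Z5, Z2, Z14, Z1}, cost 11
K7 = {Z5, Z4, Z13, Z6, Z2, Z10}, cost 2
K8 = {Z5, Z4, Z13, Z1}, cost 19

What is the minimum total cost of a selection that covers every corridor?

8

K1, K7 cover every corridor at cost 6 + 2 = 8.
Any cover uses at least 2 camera mounts; among all covering selections none totals below 8.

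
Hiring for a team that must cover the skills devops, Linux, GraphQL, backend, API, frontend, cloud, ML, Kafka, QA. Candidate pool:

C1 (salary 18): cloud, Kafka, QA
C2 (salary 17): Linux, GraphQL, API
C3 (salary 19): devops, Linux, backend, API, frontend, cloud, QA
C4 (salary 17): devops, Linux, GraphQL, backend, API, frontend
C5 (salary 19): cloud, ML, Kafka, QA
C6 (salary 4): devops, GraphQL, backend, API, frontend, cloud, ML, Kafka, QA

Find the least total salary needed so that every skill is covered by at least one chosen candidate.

21

C2, C6 cover every skill at salary 17 + 4 = 21.
Any cover uses at least 2 candidates; among all covering selections none totals below 21.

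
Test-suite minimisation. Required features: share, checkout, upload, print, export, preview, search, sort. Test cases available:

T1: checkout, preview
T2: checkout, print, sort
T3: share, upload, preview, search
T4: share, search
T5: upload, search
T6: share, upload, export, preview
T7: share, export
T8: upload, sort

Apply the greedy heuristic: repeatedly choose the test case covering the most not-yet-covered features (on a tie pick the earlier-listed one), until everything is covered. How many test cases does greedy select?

3

Pick 1: T3 covers 4 new features (share, upload, preview, search).
Pick 2: T2 covers 3 new features (checkout, print, sort).
Pick 3: T6 covers 1 new features (export).
Greedy uses 3 test cases.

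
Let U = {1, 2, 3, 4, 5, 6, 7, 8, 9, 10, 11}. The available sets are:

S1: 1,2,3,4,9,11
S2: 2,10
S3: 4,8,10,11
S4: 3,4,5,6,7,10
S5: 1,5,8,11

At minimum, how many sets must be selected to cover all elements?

3

S1, S3, S4 together cover {1, 2, 3, 4, 5, 6, 7, 8, 9, 10, 11} — every element.
No 2 of the 5 sets cover everything (all 10 pairs fall short), so 3 is minimum.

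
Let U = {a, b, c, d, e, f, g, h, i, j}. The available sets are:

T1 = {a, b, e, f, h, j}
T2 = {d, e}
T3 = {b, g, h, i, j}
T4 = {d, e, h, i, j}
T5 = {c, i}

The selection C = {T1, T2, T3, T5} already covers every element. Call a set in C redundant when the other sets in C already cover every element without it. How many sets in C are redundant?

0

Drop T1: a, f uncovered — not redundant.
Drop T2: d uncovered — not redundant.
Drop T3: g uncovered — not redundant.
Drop T5: c uncovered — not redundant.
None of the sets in C is redundant.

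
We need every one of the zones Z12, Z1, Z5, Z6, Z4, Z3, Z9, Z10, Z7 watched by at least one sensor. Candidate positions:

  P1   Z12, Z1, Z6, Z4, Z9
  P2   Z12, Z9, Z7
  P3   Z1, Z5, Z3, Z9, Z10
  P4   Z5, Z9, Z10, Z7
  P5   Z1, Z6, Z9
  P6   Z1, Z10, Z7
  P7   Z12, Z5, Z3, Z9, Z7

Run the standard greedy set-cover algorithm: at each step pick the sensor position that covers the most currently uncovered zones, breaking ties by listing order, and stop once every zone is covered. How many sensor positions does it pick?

Pick 1: P1 covers 5 new zones (Z12, Z1, Z6, Z4, Z9).
Pick 2: P3 covers 3 new zones (Z5, Z3, Z10).
Pick 3: P2 covers 1 new zones (Z7).
Greedy uses 3 sensor positions.

3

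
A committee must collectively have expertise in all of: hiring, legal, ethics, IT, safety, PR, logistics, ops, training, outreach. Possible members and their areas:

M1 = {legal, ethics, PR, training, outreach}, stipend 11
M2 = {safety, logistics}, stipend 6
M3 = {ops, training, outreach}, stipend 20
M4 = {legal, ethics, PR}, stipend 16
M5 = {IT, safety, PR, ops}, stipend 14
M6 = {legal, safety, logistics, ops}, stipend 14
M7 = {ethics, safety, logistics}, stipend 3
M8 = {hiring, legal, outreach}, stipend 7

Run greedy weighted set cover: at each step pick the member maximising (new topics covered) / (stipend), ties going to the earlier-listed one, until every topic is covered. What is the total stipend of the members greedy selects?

Pick 1: M7 adds 3 new (ethics, safety, logistics) at stipend 3 (ratio 3/3).
Pick 2: M8 adds 3 new (hiring, legal, outreach) at stipend 7 (ratio 3/7).
Pick 3: M5 adds 3 new (IT, PR, ops) at stipend 14 (ratio 3/14).
Pick 4: M1 adds 1 new (training) at stipend 11 (ratio 1/11).
Greedy total stipend: 3 + 7 + 14 + 11 = 35.

35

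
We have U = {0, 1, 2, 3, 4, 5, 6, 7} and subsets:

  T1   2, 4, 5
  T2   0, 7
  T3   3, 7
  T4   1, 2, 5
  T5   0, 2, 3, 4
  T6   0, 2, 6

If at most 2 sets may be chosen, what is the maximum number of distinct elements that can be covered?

6

Choosing T4, T5 covers {0, 1, 2, 3, 4, 5} — 6 elements.
No choice of 2 sets does better; here 6, 7 are left uncovered.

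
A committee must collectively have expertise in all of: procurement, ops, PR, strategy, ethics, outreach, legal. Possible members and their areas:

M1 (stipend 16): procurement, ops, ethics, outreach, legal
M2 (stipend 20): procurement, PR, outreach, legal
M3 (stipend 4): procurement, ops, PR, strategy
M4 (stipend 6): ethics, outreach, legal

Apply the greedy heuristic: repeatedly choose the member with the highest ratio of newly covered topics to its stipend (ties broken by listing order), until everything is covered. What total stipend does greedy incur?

Pick 1: M3 adds 4 new (procurement, ops, PR, strategy) at stipend 4 (ratio 4/4).
Pick 2: M4 adds 3 new (ethics, outreach, legal) at stipend 6 (ratio 3/6).
Greedy total stipend: 4 + 6 = 10.

10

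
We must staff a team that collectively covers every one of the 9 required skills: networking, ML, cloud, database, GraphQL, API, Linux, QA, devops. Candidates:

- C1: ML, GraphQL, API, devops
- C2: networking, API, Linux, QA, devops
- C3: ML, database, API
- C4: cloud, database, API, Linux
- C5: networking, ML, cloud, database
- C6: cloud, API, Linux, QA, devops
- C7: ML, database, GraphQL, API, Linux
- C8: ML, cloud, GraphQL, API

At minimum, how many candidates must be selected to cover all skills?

C1, C2, C4 together cover {networking, ML, cloud, database, GraphQL, API, Linux, QA, devops} — every skill.
No 2 of the 8 candidates cover everything (all 28 pairs fall short), so 3 is minimum.

3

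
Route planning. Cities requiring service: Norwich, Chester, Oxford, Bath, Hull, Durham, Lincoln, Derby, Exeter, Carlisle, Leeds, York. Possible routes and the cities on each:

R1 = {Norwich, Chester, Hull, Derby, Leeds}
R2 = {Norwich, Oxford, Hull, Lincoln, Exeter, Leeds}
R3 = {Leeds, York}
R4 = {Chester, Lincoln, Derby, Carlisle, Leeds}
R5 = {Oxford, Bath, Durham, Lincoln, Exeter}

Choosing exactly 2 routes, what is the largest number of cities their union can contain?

Choosing R1, R5 covers {Norwich, Chester, Oxford, Bath, Hull, Durham, Lincoln, Derby, Exeter, Leeds} — 10 cities.
No choice of 2 routes does better; here Carlisle, York are left uncovered.

10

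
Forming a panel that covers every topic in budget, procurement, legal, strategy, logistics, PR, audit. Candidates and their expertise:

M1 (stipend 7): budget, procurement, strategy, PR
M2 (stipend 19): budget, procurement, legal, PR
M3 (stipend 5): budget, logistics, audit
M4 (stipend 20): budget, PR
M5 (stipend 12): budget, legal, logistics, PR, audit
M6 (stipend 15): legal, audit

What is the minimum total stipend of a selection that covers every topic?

19

M1, M5 cover every topic at stipend 7 + 12 = 19.
Any cover uses at least 2 members; among all covering selections none totals below 19.
Greedy by coverage-per-stipend would pick M3, M1, M5 for 24 — worse than the optimum 19.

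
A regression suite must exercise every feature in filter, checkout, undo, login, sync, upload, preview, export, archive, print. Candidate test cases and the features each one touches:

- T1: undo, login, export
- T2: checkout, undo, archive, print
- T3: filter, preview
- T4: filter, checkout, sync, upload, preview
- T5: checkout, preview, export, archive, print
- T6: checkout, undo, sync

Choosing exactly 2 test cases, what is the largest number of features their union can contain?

8

Choosing T1, T4 covers {filter, checkout, undo, login, sync, upload, preview, export} — 8 features.
No choice of 2 test cases does better; here archive, print are left uncovered.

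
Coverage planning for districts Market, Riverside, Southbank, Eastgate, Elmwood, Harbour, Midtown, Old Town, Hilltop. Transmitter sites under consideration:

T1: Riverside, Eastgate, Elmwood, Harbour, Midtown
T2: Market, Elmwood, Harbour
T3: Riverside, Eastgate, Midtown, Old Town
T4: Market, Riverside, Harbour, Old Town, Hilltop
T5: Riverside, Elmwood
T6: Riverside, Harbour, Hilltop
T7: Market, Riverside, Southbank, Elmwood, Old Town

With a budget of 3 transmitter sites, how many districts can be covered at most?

9

Choosing T1, T4, T7 covers {Market, Riverside, Southbank, Eastgate, Elmwood, Harbour, Midtown, Old Town, Hilltop} — 9 districts.
That is all 9 districts.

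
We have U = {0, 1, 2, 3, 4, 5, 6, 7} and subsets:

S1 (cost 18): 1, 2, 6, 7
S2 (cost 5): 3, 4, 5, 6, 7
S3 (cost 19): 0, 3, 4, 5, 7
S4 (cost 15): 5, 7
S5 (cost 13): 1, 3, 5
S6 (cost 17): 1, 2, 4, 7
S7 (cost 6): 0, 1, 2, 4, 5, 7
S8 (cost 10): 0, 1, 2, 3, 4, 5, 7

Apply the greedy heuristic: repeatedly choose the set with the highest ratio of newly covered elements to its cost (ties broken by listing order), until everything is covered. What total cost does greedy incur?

11

Pick 1: S2 adds 5 new (3, 4, 5, 6, 7) at cost 5 (ratio 5/5).
Pick 2: S7 adds 3 new (0, 1, 2) at cost 6 (ratio 3/6).
Greedy total cost: 5 + 6 = 11.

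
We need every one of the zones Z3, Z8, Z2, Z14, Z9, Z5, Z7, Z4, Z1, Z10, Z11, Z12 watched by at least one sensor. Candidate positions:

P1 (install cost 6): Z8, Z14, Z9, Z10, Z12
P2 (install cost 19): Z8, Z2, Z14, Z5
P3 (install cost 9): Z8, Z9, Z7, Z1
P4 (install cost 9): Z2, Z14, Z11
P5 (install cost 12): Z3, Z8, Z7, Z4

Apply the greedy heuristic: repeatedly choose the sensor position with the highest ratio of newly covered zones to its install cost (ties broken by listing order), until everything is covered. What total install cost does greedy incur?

55

Pick 1: P1 adds 5 new (Z8, Z14, Z9, Z10, Z12) at install cost 6 (ratio 5/6).
Pick 2: P5 adds 3 new (Z3, Z7, Z4) at install cost 12 (ratio 3/12).
Pick 3: P4 adds 2 new (Z2, Z11) at install cost 9 (ratio 2/9).
Pick 4: P3 adds 1 new (Z1) at install cost 9 (ratio 1/9).
Pick 5: P2 adds 1 new (Z5) at install cost 19 (ratio 1/19).
Greedy total install cost: 6 + 12 + 9 + 9 + 19 = 55.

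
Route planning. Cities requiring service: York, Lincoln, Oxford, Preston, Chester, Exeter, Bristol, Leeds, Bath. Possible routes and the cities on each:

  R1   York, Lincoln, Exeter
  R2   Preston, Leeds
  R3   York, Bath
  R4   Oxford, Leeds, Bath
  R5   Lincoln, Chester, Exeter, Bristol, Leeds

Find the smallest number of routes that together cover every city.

4

R1, R2, R4, R5 together cover {York, Lincoln, Oxford, Preston, Chester, Exeter, Bristol, Leeds, Bath} — every city.
No 3 of the 5 routes cover everything (all 10 triples fall short), so 4 is minimum.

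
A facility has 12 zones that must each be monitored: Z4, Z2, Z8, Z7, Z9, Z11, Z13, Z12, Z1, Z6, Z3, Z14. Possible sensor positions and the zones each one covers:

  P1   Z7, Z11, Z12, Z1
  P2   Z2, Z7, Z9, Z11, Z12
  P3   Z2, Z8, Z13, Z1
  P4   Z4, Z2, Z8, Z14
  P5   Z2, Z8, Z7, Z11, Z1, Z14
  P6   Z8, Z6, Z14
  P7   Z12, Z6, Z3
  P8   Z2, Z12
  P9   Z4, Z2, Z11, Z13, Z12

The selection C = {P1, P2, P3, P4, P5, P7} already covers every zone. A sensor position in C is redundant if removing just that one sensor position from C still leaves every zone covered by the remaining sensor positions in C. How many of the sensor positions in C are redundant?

2

Drop P1: the rest still cover every zone — redundant.
Drop P2: Z9 uncovered — not redundant.
Drop P3: Z13 uncovered — not redundant.
Drop P4: Z4 uncovered — not redundant.
Drop P5: the rest still cover every zone — redundant.
Drop P7: Z6, Z3 uncovered — not redundant.
2 redundant: P1, P5.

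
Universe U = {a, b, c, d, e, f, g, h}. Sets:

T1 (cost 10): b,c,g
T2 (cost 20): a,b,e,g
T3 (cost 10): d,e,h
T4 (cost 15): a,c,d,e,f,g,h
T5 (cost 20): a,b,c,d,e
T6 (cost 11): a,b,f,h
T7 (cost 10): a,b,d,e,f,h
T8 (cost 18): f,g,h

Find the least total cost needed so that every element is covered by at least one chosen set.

T1, T7 cover every element at cost 10 + 10 = 20.
Any cover uses at least 2 sets; among all covering selections none totals below 20.

20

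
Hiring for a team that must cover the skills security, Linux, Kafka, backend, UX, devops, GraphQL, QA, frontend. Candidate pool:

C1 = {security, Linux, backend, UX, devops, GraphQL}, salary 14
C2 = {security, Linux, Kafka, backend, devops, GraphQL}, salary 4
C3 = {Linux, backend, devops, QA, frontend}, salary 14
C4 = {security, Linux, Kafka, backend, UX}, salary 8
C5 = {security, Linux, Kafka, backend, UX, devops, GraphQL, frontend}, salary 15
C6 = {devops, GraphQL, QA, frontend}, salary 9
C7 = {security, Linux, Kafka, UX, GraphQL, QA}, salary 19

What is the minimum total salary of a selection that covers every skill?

C4, C6 cover every skill at salary 8 + 9 = 17.
Any cover uses at least 2 candidates; among all covering selections none totals below 17.

17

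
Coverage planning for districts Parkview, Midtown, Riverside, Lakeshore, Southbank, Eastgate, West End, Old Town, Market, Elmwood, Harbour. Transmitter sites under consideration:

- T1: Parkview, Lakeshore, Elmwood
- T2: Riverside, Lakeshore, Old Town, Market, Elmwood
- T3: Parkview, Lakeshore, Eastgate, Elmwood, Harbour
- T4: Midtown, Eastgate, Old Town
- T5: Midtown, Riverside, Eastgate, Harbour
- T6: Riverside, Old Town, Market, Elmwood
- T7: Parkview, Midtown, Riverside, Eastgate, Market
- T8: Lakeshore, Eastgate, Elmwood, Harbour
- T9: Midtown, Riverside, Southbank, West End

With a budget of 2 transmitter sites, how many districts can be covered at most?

9

Choosing T3, T9 covers {Parkview, Midtown, Riverside, Lakeshore, Southbank, Eastgate, West End, Elmwood, Harbour} — 9 districts.
No choice of 2 transmitter sites does better; here Old Town, Market are left uncovered.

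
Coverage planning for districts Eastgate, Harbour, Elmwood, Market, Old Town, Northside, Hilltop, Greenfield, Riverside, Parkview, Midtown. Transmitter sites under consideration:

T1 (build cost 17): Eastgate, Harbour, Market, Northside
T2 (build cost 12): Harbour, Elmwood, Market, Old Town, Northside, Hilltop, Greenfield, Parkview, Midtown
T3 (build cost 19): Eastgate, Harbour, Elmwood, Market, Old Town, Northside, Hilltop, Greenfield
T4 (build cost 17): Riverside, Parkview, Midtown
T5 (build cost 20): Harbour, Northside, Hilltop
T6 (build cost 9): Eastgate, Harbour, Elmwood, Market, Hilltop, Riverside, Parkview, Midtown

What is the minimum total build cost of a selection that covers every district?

T2, T6 cover every district at build cost 12 + 9 = 21.
Any cover uses at least 2 transmitter sites; among all covering selections none totals below 21.

21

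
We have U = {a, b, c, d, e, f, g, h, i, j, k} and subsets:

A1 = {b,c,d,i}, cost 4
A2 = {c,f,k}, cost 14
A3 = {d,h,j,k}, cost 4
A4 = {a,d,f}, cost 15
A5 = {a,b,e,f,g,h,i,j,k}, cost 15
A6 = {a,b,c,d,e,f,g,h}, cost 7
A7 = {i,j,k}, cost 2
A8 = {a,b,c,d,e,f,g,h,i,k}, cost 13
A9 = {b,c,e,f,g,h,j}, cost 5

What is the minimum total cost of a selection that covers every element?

A6, A7 cover every element at cost 7 + 2 = 9.
Any cover uses at least 2 sets; among all covering selections none totals below 9.

9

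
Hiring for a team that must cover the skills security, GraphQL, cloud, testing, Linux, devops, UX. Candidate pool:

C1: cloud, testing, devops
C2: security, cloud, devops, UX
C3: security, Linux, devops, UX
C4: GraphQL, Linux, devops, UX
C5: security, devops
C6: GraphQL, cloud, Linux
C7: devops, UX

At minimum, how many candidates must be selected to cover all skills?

C1, C2, C4 together cover {security, GraphQL, cloud, testing, Linux, devops, UX} — every skill.
No 2 of the 7 candidates cover everything (all 21 pairs fall short), so 3 is minimum.

3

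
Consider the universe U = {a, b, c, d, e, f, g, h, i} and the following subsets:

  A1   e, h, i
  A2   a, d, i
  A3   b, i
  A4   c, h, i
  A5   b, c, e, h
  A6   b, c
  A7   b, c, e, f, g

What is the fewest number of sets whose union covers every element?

A1, A2, A7 together cover {a, b, c, d, e, f, g, h, i} — every element.
No 2 of the 7 sets cover everything (all 21 pairs fall short), so 3 is minimum.

3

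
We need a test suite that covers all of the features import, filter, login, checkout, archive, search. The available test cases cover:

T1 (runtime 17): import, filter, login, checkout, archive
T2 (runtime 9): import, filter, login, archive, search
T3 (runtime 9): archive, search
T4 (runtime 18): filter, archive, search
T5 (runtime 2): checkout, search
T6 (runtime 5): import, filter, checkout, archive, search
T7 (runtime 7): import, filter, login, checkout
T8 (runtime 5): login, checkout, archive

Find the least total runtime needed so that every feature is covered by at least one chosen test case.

T6, T8 cover every feature at runtime 5 + 5 = 10.
Any cover uses at least 2 test cases; among all covering selections none totals below 10.
Greedy by coverage-per-runtime would pick T5, T6, T8 for 12 — worse than the optimum 10.

10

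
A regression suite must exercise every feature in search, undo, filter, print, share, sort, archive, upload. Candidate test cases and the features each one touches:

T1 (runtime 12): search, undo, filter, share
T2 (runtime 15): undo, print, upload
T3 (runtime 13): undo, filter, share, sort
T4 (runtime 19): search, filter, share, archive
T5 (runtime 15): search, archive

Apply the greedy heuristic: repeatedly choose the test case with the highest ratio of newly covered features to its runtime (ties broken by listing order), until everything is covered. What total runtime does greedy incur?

Pick 1: T1 adds 4 new (search, undo, filter, share) at runtime 12 (ratio 4/12).
Pick 2: T2 adds 2 new (print, upload) at runtime 15 (ratio 2/15).
Pick 3: T3 adds 1 new (sort) at runtime 13 (ratio 1/13).
Pick 4: T5 adds 1 new (archive) at runtime 15 (ratio 1/15).
Greedy total runtime: 12 + 15 + 13 + 15 = 55. (The true optimum is 43, so greedy overshoots here.)

55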